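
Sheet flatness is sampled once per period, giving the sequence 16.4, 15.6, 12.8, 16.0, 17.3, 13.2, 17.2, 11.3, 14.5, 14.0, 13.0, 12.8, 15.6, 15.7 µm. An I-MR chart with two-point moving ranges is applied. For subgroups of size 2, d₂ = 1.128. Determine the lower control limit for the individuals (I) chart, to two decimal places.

8.55

X̄ = (16.4 + 15.6 + 12.8 + 16.0 + 17.3 + 13.2 + 17.2 + 11.3 + 14.5 + 14.0 + 13.0 + 12.8 + 15.6 + 15.7) / 14 = 14.6714
Moving ranges: 0.8, 2.8, 3.2, 1.3, 4.1, 4.0, 5.9, 3.2, 0.5, 1.0, 0.2, 2.8, 0.1; M̄R̄ = 29.9000 / 13 = 2.3000
LCL = X̄ − 3·M̄R̄/d₂ = 14.6714 − 3 × 2.3000 / 1.128 = 8.5544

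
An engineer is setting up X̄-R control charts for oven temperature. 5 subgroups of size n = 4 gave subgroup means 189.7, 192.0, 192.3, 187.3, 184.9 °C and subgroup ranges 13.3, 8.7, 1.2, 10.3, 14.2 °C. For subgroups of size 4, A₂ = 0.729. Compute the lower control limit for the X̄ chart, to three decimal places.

182.285

X̄̄ = (189.7 + 192.0 + 192.3 + 187.3 + 184.9) / 5 = 946.2000 / 5 = 189.2400
R̄ = (13.3 + 8.7 + 1.2 + 10.3 + 14.2) / 5 = 47.7000 / 5 = 9.5400
LCL = X̄̄ − A₂·R̄ = 189.2400 − 0.729 × 9.5400 = 182.2853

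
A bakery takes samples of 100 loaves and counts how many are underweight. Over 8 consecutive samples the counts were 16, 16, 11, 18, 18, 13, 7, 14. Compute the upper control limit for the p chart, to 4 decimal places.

p̄ = Σdᵢ / (k·n) = 113 / (8 × 100) = 0.14125
UCL = p̄ + 3·√(p̄(1−p̄)/n) = 0.14125 + 3 × √(0.14125×0.85875/100) = 0.14125 + 3 × 0.03483 = 0.24573

0.2457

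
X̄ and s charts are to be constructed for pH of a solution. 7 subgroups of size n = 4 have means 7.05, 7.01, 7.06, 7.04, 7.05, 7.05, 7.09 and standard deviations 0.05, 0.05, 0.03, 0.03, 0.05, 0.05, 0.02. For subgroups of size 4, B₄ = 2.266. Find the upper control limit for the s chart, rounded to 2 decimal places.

s̄ = (0.05 + 0.05 + 0.03 + 0.03 + 0.05 + 0.05 + 0.02) / 7 = 0.0400
UCL_s = B₄·s̄ = 2.266 × 0.0400 = 0.0906

0.09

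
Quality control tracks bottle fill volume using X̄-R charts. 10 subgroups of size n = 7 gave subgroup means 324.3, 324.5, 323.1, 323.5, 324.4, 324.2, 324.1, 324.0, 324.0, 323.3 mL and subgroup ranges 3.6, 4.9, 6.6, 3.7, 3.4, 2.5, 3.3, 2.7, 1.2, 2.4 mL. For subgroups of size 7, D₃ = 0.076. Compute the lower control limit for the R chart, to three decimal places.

R̄ = (3.6 + 4.9 + 6.6 + 3.7 + 3.4 + 2.5 + 3.3 + 2.7 + 1.2 + 2.4) / 10 = 34.3000 / 10 = 3.4300
LCL_R = D₃·R̄ = 0.076 × 3.4300 = 0.2607

0.261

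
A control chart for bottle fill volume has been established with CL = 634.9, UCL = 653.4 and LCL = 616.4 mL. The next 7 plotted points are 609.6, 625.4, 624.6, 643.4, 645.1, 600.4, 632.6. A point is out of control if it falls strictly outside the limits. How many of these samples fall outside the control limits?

2

Compare each point to [616.4, 653.4]: sample 1 = 609.6 < LCL; sample 6 = 600.4 < LCL.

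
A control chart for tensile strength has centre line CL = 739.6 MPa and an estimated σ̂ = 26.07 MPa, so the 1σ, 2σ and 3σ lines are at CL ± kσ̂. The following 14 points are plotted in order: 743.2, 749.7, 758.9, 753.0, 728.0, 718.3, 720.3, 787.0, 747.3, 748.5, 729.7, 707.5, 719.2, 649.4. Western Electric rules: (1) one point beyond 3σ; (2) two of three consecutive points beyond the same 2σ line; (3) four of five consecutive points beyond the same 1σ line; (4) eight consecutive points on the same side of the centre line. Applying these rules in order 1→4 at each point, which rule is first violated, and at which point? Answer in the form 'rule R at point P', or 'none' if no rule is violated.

Zone of each point (C = within 1σ̂, B = 1σ̂–2σ̂, A = 2σ̂–3σ̂, * = beyond 3σ̂; sign = side of CL): 1:+C, 2:+C, 3:+C, 4:+C, 5:-C, 6:-C, 7:-C, 8:+B, 9:+C, 10:+C, 11:-C, 12:-B, 13:-C, 14:-*
Rule 1 (one point beyond the 3σ limits) is satisfied at point 14.

rule 1 at point 14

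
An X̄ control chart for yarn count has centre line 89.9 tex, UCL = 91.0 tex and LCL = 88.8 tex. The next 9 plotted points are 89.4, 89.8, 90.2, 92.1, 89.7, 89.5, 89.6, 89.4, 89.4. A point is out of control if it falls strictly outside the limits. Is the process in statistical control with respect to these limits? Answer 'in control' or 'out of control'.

out of control

Compare each point to [88.8, 91.0]: sample 4 = 92.1 > UCL.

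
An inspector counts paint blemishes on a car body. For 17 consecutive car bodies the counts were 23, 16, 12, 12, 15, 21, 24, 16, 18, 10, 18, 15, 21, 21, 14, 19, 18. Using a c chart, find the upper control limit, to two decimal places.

29.69

c̄ = (23 + 16 + 12 + 12 + 15 + 21 + 24 + 16 + 18 + 10 + 18 + 15 + 21 + 21 + 14 + 19 + 18) / 17 = 293 / 17 = 17.2353
UCL = c̄ + 3√c̄ = 17.2353 + 3 × √17.2353 = 17.2353 + 3 × 4.1515 = 29.6899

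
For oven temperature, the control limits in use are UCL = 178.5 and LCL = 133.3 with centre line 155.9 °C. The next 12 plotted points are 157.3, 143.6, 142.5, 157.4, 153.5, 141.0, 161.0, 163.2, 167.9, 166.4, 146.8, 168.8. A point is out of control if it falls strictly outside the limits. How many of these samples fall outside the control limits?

0

All 12 points lie within [133.3, 178.5].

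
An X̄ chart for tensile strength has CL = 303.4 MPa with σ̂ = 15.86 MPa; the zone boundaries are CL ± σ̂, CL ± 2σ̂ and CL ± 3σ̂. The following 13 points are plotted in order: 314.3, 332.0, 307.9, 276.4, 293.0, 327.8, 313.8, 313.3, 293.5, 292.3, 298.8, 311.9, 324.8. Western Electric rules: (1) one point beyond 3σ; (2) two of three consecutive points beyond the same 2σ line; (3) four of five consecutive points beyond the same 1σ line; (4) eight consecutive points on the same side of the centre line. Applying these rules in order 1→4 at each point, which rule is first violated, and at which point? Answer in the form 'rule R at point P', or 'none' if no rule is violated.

Zone of each point (C = within 1σ̂, B = 1σ̂–2σ̂, A = 2σ̂–3σ̂, * = beyond 3σ̂; sign = side of CL): 1:+C, 2:+B, 3:+C, 4:-B, 5:-C, 6:+B, 7:+C, 8:+C, 9:-C, 10:-C, 11:-C, 12:+C, 13:+B
No rule fires across all 13 points.

none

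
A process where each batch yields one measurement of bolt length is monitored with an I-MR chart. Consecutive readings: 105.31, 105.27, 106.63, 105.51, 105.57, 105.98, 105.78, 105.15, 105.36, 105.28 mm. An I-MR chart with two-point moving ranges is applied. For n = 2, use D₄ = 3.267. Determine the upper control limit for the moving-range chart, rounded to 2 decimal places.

1.49

Moving ranges: 0.04, 1.36, 1.12, 0.06, 0.41, 0.20, 0.63, 0.21, 0.08; M̄R̄ = 4.1100 / 9 = 0.4567
UCL_MR = D₄·M̄R̄ = 3.267 × 0.4567 = 1.4919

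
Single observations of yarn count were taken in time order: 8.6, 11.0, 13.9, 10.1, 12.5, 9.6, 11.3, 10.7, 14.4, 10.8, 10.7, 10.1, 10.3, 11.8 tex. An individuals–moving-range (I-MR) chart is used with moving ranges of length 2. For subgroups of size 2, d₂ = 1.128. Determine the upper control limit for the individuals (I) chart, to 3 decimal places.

X̄ = (8.6 + 11.0 + 13.9 + 10.1 + 12.5 + 9.6 + 11.3 + 10.7 + 14.4 + 10.8 + 10.7 + 10.1 + 10.3 + 11.8) / 14 = 11.1286
Moving ranges: 2.4, 2.9, 3.8, 2.4, 2.9, 1.7, 0.6, 3.7, 3.6, 0.1, 0.6, 0.2, 1.5; M̄R̄ = 26.4000 / 13 = 2.0308
UCL = X̄ + 3·M̄R̄/d₂ = 11.1286 + 3 × 2.0308 / 1.128 = 16.5296

16.530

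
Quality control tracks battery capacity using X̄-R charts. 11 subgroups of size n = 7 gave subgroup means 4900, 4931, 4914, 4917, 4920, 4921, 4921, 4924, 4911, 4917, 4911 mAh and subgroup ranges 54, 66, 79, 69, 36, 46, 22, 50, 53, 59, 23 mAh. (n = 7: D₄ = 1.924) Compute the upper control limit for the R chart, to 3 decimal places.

R̄ = (54 + 66 + 79 + 69 + 36 + 46 + 22 + 50 + 53 + 59 + 23) / 11 = 557.0000 / 11 = 50.6364
UCL_R = D₄·R̄ = 1.924 × 50.6364 = 97.4244

97.424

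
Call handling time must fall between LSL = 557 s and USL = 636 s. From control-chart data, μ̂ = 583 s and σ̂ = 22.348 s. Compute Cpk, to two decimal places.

0.39

Cpu = (USL − μ̂) / (3σ̂) = (636 − 583) / (3 × 22.348) = 0.7905; Cpl = (μ̂ − LSL) / (3σ̂) = (583 − 557) / (3 × 22.348) = 0.3878; Cpk = min(Cpu, Cpl) = 0.3878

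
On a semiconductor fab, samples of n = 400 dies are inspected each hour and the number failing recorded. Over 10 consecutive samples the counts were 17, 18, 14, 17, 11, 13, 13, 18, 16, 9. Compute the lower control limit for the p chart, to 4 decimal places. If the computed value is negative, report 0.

0.0084

p̄ = Σdᵢ / (k·n) = 146 / (10 × 400) = 0.03650
LCL = p̄ − 3·√(p̄(1−p̄)/n) = 0.03650 − 3 × 0.00938 = 0.00837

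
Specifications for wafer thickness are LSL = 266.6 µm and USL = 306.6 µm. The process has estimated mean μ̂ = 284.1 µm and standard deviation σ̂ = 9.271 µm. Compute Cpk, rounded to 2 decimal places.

Cpu = (USL − μ̂) / (3σ̂) = (306.6 − 284.1) / (3 × 9.271) = 0.8090; Cpl = (μ̂ − LSL) / (3σ̂) = (284.1 − 266.6) / (3 × 9.271) = 0.6292; Cpk = min(Cpu, Cpl) = 0.6292

0.63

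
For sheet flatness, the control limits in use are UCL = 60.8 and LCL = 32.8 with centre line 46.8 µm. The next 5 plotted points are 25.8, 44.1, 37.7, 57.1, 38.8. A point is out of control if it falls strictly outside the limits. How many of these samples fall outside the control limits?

Compare each point to [32.8, 60.8]: sample 1 = 25.8 < LCL.

1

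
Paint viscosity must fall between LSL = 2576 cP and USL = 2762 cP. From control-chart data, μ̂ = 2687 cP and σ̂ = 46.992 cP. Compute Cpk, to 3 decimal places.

Cpu = (USL − μ̂) / (3σ̂) = (2762 − 2687) / (3 × 46.992) = 0.5320; Cpl = (μ̂ − LSL) / (3σ̂) = (2687 − 2576) / (3 × 46.992) = 0.7874; Cpk = min(Cpu, Cpl) = 0.5320

0.532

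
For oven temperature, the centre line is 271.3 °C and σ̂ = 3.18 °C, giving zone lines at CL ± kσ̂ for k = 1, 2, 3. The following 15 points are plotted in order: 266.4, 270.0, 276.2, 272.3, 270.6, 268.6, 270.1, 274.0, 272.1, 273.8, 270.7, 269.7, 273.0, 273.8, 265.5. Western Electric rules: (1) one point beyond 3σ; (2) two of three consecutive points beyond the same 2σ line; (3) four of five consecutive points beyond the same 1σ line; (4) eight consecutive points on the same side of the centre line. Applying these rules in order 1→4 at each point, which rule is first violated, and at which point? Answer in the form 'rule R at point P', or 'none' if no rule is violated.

none

Zone of each point (C = within 1σ̂, B = 1σ̂–2σ̂, A = 2σ̂–3σ̂, * = beyond 3σ̂; sign = side of CL): 1:-B, 2:-C, 3:+B, 4:+C, 5:-C, 6:-C, 7:-C, 8:+C, 9:+C, 10:+C, 11:-C, 12:-C, 13:+C, 14:+C, 15:-B
No rule fires across all 15 points.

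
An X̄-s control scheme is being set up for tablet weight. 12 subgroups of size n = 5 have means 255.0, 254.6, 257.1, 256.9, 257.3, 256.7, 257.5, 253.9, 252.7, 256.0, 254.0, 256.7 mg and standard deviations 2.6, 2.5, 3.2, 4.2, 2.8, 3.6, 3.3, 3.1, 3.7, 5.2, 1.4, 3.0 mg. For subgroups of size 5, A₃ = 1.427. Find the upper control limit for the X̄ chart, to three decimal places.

260.290

X̄̄ = (255.0 + 254.6 + 257.1 + 256.9 + 257.3 + 256.7 + 257.5 + 253.9 + 252.7 + 256.0 + 254.0 + 256.7) / 12 = 255.7000
s̄ = (2.6 + 2.5 + 3.2 + 4.2 + 2.8 + 3.6 + 3.3 + 3.1 + 3.7 + 5.2 + 1.4 + 3.0) / 12 = 3.2167
UCL = X̄̄ + A₃·s̄ = 255.7000 + 1.427 × 3.2167 = 260.2902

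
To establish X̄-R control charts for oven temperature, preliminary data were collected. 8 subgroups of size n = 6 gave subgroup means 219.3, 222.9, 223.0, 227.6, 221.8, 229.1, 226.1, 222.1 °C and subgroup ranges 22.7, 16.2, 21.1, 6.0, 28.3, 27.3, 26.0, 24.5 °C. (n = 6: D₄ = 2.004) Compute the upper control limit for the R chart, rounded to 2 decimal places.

R̄ = (22.7 + 16.2 + 21.1 + 6.0 + 28.3 + 27.3 + 26.0 + 24.5) / 8 = 172.1000 / 8 = 21.5125
UCL_R = D₄·R̄ = 2.004 × 21.5125 = 43.1110

43.11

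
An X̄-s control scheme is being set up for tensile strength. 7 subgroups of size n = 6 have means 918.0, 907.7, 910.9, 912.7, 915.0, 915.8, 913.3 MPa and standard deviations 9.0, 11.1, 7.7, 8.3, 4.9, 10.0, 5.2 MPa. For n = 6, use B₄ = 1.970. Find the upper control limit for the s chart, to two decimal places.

s̄ = (9.0 + 11.1 + 7.7 + 8.3 + 4.9 + 10.0 + 5.2) / 7 = 8.0286
UCL_s = B₄·s̄ = 1.970 × 8.0286 = 15.8163

15.82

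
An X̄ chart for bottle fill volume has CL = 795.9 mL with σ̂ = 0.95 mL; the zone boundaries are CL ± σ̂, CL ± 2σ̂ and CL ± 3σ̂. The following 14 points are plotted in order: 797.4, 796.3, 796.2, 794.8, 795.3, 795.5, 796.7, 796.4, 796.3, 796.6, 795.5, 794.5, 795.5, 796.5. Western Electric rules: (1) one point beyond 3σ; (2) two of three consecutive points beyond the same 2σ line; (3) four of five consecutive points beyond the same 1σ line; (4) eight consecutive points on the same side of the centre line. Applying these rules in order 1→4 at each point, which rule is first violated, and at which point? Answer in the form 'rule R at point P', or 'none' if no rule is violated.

none

Zone of each point (C = within 1σ̂, B = 1σ̂–2σ̂, A = 2σ̂–3σ̂, * = beyond 3σ̂; sign = side of CL): 1:+B, 2:+C, 3:+C, 4:-B, 5:-C, 6:-C, 7:+C, 8:+C, 9:+C, 10:+C, 11:-C, 12:-B, 13:-C, 14:+C
No rule fires across all 14 points.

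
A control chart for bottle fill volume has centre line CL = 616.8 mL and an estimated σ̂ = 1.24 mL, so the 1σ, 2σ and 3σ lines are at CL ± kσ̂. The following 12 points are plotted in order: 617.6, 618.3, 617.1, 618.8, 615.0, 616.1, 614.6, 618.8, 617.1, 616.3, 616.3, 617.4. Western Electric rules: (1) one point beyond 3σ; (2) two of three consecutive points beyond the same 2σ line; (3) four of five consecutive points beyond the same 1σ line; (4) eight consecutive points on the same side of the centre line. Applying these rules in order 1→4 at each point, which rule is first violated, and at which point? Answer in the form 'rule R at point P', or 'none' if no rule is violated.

none

Zone of each point (C = within 1σ̂, B = 1σ̂–2σ̂, A = 2σ̂–3σ̂, * = beyond 3σ̂; sign = side of CL): 1:+C, 2:+B, 3:+C, 4:+B, 5:-B, 6:-C, 7:-B, 8:+B, 9:+C, 10:-C, 11:-C, 12:+C
No rule fires across all 12 points.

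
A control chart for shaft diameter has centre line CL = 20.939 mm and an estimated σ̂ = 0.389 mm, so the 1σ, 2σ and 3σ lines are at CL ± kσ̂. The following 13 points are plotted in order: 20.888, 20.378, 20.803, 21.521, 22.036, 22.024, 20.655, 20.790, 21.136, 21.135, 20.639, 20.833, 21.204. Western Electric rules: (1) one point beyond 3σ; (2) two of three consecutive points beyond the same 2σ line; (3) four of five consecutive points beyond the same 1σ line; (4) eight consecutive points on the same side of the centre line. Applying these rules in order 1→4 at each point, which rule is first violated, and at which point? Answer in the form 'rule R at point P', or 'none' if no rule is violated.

Zone of each point (C = within 1σ̂, B = 1σ̂–2σ̂, A = 2σ̂–3σ̂, * = beyond 3σ̂; sign = side of CL): 1:-C, 2:-B, 3:-C, 4:+B, 5:+A, 6:+A, 7:-C, 8:-C, 9:+C, 10:+C, 11:-C, 12:-C, 13:+C
Rule 2 (two of three consecutive points beyond the same 2σ limit) is satisfied at point 6.

rule 2 at point 6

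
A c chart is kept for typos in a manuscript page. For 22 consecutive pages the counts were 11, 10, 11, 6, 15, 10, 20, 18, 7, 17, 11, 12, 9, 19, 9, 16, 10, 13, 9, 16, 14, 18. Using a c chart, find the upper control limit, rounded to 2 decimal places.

23.49

c̄ = (11 + 10 + 11 + 6 + 15 + 10 + 20 + 18 + 7 + 17 + 11 + 12 + 9 + 19 + 9 + 16 + 10 + 13 + 9 + 16 + 14 + 18) / 22 = 281 / 22 = 12.7727
UCL = c̄ + 3√c̄ = 12.7727 + 3 × √12.7727 = 12.7727 + 3 × 3.5739 = 23.4944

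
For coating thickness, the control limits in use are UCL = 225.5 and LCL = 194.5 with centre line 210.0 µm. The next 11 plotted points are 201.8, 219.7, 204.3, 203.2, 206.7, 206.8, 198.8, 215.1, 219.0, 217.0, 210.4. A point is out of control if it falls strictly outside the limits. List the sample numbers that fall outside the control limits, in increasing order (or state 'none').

All 11 points lie within [194.5, 225.5].

none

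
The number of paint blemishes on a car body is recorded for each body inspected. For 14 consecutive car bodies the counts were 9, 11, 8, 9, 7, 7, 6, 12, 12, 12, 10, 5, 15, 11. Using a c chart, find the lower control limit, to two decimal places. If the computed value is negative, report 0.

c̄ = (9 + 11 + 8 + 9 + 7 + 7 + 6 + 12 + 12 + 12 + 10 + 5 + 15 + 11) / 14 = 134 / 14 = 9.5714
LCL = c̄ − 3√c̄ = 9.5714 − 3 × 3.0938 = 0.2901

0.29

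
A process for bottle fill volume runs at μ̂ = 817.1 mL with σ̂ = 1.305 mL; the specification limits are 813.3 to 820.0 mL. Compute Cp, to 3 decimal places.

0.856

Cp = (USL − LSL) / (6σ̂) = (820.0 − 813.3) / (6 × 1.305) = 6.7000 / 7.8300 = 0.8557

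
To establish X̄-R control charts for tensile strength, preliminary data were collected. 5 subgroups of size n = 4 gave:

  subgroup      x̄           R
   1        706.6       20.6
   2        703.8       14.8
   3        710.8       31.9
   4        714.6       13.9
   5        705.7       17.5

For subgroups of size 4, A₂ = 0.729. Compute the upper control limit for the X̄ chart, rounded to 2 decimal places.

722.69

X̄̄ = (706.6 + 703.8 + 710.8 + 714.6 + 705.7) / 5 = 3541.5000 / 5 = 708.3000
R̄ = (20.6 + 14.8 + 31.9 + 13.9 + 17.5) / 5 = 98.7000 / 5 = 19.7400
UCL = X̄̄ + A₂·R̄ = 708.3000 + 0.729 × 19.7400 = 722.6905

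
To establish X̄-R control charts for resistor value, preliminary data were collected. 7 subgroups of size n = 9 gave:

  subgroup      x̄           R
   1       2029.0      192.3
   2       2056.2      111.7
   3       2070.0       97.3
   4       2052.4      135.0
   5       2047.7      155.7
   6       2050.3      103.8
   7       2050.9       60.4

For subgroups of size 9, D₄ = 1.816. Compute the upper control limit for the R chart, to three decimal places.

222.123

R̄ = (192.3 + 111.7 + 97.3 + 135.0 + 155.7 + 103.8 + 60.4) / 7 = 856.2000 / 7 = 122.3143
UCL_R = D₄·R̄ = 1.816 × 122.3143 = 222.1227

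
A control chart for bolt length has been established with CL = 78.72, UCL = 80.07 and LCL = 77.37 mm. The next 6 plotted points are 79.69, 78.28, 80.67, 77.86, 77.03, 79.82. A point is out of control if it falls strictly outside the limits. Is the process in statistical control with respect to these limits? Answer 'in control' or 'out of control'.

Compare each point to [77.37, 80.07]: sample 3 = 80.67 > UCL; sample 5 = 77.03 < LCL.

out of control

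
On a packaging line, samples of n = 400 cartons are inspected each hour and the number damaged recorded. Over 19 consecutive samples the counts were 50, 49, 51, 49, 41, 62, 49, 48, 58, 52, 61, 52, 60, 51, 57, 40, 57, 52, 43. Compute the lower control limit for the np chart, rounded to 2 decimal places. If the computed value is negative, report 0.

31.56

p̄ = Σdᵢ / (k·n) = 982 / (19 × 400) = 0.12921
LCL = np̄ − 3·√(np̄(1−p̄)) = 51.6842 − 3 × 6.7087 = 31.5582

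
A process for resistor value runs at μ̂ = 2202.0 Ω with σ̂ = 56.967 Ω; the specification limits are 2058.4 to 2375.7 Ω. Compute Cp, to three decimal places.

Cp = (USL − LSL) / (6σ̂) = (2375.7 − 2058.4) / (6 × 56.967) = 317.3000 / 341.8020 = 0.9283

0.928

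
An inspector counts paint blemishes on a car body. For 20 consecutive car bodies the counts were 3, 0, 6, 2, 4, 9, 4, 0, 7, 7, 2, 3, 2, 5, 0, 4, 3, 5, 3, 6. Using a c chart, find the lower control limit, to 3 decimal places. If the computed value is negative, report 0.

c̄ = (3 + 0 + 6 + 2 + 4 + 9 + 4 + 0 + 7 + 7 + 2 + 3 + 2 + 5 + 0 + 4 + 3 + 5 + 3 + 6) / 20 = 75 / 20 = 3.7500
LCL = c̄ − 3√c̄ = 3.7500 − 3 × 1.9365 = -2.0595 → 0 (cannot be negative)

0.000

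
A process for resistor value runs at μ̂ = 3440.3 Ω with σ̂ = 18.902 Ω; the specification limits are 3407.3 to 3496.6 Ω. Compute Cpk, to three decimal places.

Cpu = (USL − μ̂) / (3σ̂) = (3496.6 − 3440.3) / (3 × 18.902) = 0.9928; Cpl = (μ̂ − LSL) / (3σ̂) = (3440.3 − 3407.3) / (3 × 18.902) = 0.5819; Cpk = min(Cpu, Cpl) = 0.5819

0.582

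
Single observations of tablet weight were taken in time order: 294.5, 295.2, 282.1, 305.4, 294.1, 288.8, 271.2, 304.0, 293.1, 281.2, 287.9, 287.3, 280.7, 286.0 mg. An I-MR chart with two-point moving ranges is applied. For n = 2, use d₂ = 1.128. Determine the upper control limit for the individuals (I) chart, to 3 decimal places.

319.282

X̄ = (294.5 + 295.2 + 282.1 + 305.4 + 294.1 + 288.8 + 271.2 + 304.0 + 293.1 + 281.2 + 287.9 + 287.3 + 280.7 + 286.0) / 14 = 289.3929
Moving ranges: 0.7, 13.1, 23.3, 11.3, 5.3, 17.6, 32.8, 10.9, 11.9, 6.7, 0.6, 6.6, 5.3; M̄R̄ = 146.1000 / 13 = 11.2385
UCL = X̄ + 3·M̄R̄/d₂ = 289.3929 + 3 × 11.2385 / 1.128 = 319.2824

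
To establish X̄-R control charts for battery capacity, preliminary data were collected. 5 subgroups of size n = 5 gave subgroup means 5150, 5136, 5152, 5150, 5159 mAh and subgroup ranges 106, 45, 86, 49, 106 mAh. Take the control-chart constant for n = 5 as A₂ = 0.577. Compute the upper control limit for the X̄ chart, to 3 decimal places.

X̄̄ = (5150 + 5136 + 5152 + 5150 + 5159) / 5 = 25747.0000 / 5 = 5149.4000
R̄ = (106 + 45 + 86 + 49 + 106) / 5 = 392.0000 / 5 = 78.4000
UCL = X̄̄ + A₂·R̄ = 5149.4000 + 0.577 × 78.4000 = 5194.6368

5194.637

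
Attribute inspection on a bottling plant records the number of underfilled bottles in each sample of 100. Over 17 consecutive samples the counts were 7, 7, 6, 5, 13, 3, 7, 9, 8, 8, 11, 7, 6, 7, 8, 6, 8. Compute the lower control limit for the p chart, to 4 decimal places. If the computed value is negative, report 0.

p̄ = Σdᵢ / (k·n) = 126 / (17 × 100) = 0.07412
LCL = p̄ − 3·√(p̄(1−p̄)/n) = 0.07412 − 3 × 0.02620 = -0.00447 → 0 (negative, so LCL = 0)

0.0000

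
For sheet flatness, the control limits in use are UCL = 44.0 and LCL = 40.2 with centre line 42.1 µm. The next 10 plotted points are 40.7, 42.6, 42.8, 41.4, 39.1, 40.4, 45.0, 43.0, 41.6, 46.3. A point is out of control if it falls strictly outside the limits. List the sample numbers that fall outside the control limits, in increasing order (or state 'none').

5, 7, 10

Compare each point to [40.2, 44.0]: sample 5 = 39.1 < LCL; sample 7 = 45.0 > UCL; sample 10 = 46.3 > UCL.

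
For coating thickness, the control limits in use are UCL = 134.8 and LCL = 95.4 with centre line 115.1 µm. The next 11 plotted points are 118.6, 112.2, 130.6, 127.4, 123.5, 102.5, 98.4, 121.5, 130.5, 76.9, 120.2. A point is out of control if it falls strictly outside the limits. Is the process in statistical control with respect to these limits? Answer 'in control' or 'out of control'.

Compare each point to [95.4, 134.8]: sample 10 = 76.9 < LCL.

out of control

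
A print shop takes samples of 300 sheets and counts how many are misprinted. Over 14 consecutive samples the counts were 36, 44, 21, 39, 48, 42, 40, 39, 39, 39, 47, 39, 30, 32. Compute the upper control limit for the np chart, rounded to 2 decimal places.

55.54

p̄ = Σdᵢ / (k·n) = 535 / (14 × 300) = 0.12738
UCL = np̄ + 3·√(np̄(1−p̄)) = 38.2143 + 3 × √(38.2143×0.87262) = 38.2143 + 3 × 5.7746 = 55.5382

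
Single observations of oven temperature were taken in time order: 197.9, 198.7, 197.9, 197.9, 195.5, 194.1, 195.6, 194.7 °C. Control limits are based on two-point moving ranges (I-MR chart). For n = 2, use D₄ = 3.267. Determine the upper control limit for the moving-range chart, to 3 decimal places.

Moving ranges: 0.8, 0.8, 0.0, 2.4, 1.4, 1.5, 0.9; M̄R̄ = 7.8000 / 7 = 1.1143
UCL_MR = D₄·M̄R̄ = 3.267 × 1.1143 = 3.6404

3.640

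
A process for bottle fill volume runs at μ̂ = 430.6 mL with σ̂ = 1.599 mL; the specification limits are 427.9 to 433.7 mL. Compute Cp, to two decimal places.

Cp = (USL − LSL) / (6σ̂) = (433.7 − 427.9) / (6 × 1.599) = 5.8000 / 9.5940 = 0.6045

0.60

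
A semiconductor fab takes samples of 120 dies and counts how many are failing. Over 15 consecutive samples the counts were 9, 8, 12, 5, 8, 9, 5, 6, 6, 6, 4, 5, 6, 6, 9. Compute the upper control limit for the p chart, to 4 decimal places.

p̄ = Σdᵢ / (k·n) = 104 / (15 × 120) = 0.05778
UCL = p̄ + 3·√(p̄(1−p̄)/n) = 0.05778 + 3 × √(0.05778×0.94222/120) = 0.05778 + 3 × 0.02130 = 0.12168

0.1217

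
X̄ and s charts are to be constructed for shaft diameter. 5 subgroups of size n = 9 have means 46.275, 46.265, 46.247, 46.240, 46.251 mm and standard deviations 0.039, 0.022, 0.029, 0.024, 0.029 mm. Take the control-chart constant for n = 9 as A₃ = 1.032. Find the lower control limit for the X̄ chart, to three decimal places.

46.226

X̄̄ = (46.275 + 46.265 + 46.247 + 46.240 + 46.251) / 5 = 46.2556
s̄ = (0.039 + 0.022 + 0.029 + 0.024 + 0.029) / 5 = 0.0286
LCL = X̄̄ − A₃·s̄ = 46.2556 − 1.032 × 0.0286 = 46.2261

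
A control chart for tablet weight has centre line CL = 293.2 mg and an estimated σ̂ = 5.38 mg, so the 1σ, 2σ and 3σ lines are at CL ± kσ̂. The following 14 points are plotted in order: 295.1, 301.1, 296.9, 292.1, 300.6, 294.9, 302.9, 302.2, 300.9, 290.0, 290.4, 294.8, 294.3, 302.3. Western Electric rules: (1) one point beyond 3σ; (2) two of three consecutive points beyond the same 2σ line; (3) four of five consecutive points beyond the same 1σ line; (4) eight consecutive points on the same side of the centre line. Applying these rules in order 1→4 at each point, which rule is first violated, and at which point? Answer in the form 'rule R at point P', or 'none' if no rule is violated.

rule 3 at point 9

Zone of each point (C = within 1σ̂, B = 1σ̂–2σ̂, A = 2σ̂–3σ̂, * = beyond 3σ̂; sign = side of CL): 1:+C, 2:+B, 3:+C, 4:-C, 5:+B, 6:+C, 7:+B, 8:+B, 9:+B, 10:-C, 11:-C, 12:+C, 13:+C, 14:+B
Rule 3 (four of five consecutive points beyond the same 1σ limit) is satisfied at point 9.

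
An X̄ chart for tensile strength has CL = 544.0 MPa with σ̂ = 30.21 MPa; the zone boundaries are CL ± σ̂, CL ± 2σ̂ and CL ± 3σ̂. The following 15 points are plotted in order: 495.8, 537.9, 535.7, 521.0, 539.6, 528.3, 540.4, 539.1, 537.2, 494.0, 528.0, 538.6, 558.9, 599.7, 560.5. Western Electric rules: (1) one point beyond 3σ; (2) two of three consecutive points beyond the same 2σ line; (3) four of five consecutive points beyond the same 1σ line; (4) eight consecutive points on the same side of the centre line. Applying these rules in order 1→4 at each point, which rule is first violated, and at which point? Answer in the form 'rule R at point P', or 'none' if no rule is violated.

Zone of each point (C = within 1σ̂, B = 1σ̂–2σ̂, A = 2σ̂–3σ̂, * = beyond 3σ̂; sign = side of CL): 1:-B, 2:-C, 3:-C, 4:-C, 5:-C, 6:-C, 7:-C, 8:-C, 9:-C, 10:-B, 11:-C, 12:-C, 13:+C, 14:+B, 15:+C
Rule 4 (eight consecutive points on the same side of the centre line) is satisfied at point 8.

rule 4 at point 8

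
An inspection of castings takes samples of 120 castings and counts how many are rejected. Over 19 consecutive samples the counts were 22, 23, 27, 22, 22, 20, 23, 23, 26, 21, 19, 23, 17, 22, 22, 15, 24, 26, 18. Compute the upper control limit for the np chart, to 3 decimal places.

p̄ = Σdᵢ / (k·n) = 415 / (19 × 120) = 0.18202
UCL = np̄ + 3·√(np̄(1−p̄)) = 21.8421 + 3 × √(21.8421×0.81798) = 21.8421 + 3 × 4.2269 = 34.5227

34.523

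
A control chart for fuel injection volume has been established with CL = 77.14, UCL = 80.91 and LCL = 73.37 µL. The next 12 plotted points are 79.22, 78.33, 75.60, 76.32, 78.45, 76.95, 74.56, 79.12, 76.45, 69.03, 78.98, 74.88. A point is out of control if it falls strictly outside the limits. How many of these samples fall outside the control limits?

Compare each point to [73.37, 80.91]: sample 10 = 69.03 < LCL.

1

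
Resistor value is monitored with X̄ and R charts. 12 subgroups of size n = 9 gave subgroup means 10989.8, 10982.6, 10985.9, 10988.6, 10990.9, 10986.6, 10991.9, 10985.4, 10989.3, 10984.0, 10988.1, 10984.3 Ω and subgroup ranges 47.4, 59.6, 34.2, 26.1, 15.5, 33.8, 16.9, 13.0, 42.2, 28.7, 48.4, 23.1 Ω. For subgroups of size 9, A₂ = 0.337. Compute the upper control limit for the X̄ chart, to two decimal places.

X̄̄ = (10989.8 + 10982.6 + 10985.9 + 10988.6 + 10990.9 + 10986.6 + 10991.9 + 10985.4 + 10989.3 + 10984.0 + 10988.1 + 10984.3) / 12 = 131847.4000 / 12 = 10987.2833
R̄ = (47.4 + 59.6 + 34.2 + 26.1 + 15.5 + 33.8 + 16.9 + 13.0 + 42.2 + 28.7 + 48.4 + 23.1) / 12 = 388.9000 / 12 = 32.4083
UCL = X̄̄ + A₂·R̄ = 10987.2833 + 0.337 × 32.4083 = 10998.2049

10998.20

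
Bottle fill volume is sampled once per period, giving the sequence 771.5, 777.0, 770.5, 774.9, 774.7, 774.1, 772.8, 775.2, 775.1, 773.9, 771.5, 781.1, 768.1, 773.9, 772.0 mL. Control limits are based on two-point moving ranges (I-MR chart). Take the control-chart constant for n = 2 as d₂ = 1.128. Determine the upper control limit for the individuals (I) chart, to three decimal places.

X̄ = (771.5 + 777.0 + 770.5 + 774.9 + 774.7 + 774.1 + 772.8 + 775.2 + 775.1 + 773.9 + 771.5 + 781.1 + 768.1 + 773.9 + 772.0) / 15 = 773.7533
Moving ranges: 5.5, 6.5, 4.4, 0.2, 0.6, 1.3, 2.4, 0.1, 1.2, 2.4, 9.6, 13.0, 5.8, 1.9; M̄R̄ = 54.9000 / 14 = 3.9214
UCL = X̄ + 3·M̄R̄/d₂ = 773.7533 + 3 × 3.9214 / 1.128 = 784.1827

784.183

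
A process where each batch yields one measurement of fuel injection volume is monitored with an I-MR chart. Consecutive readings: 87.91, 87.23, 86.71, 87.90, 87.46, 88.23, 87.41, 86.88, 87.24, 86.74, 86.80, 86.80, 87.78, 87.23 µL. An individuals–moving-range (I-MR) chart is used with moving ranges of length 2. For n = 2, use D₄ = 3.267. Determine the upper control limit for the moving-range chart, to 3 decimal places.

Moving ranges: 0.68, 0.52, 1.19, 0.44, 0.77, 0.82, 0.53, 0.36, 0.50, 0.06, 0.00, 0.98, 0.55; M̄R̄ = 7.4000 / 13 = 0.5692
UCL_MR = D₄·M̄R̄ = 3.267 × 0.5692 = 1.8597

1.860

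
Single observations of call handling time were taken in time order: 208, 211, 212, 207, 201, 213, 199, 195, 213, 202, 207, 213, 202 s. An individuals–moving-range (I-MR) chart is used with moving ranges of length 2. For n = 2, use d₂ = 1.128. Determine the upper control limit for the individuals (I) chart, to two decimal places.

227.66

X̄ = (208 + 211 + 212 + 207 + 201 + 213 + 199 + 195 + 213 + 202 + 207 + 213 + 202) / 13 = 206.3846
Moving ranges: 3, 1, 5, 6, 12, 14, 4, 18, 11, 5, 6, 11; M̄R̄ = 96.0000 / 12 = 8.0000
UCL = X̄ + 3·M̄R̄/d₂ = 206.3846 + 3 × 8.0000 / 1.128 = 227.6612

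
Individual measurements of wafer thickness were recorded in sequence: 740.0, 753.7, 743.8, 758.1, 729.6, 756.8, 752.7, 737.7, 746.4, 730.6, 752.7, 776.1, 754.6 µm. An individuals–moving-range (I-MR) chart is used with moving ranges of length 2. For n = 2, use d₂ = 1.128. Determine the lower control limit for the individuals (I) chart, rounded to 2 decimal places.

703.42

X̄ = (740.0 + 753.7 + 743.8 + 758.1 + 729.6 + 756.8 + 752.7 + 737.7 + 746.4 + 730.6 + 752.7 + 776.1 + 754.6) / 13 = 748.6769
Moving ranges: 13.7, 9.9, 14.3, 28.5, 27.2, 4.1, 15.0, 8.7, 15.8, 22.1, 23.4, 21.5; M̄R̄ = 204.2000 / 12 = 17.0167
LCL = X̄ − 3·M̄R̄/d₂ = 748.6769 − 3 × 17.0167 / 1.128 = 703.4198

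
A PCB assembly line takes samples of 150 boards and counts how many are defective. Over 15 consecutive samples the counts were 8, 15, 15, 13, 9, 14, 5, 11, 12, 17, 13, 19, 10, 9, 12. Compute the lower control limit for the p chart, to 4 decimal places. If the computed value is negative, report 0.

p̄ = Σdᵢ / (k·n) = 182 / (15 × 150) = 0.08089
LCL = p̄ − 3·√(p̄(1−p̄)/n) = 0.08089 − 3 × 0.02226 = 0.01410

0.0141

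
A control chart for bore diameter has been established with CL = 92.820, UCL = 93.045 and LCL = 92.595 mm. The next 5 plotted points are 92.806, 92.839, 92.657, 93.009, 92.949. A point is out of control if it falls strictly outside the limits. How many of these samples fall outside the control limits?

All 5 points lie within [92.595, 93.045].

0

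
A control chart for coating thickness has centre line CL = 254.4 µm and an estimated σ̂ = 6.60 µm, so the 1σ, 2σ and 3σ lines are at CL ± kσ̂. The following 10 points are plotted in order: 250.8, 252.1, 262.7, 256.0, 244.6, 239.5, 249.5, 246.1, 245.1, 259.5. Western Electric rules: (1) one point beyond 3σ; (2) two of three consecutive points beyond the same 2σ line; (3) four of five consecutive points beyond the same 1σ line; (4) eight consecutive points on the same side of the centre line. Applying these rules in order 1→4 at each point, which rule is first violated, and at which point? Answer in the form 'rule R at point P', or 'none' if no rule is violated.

Zone of each point (C = within 1σ̂, B = 1σ̂–2σ̂, A = 2σ̂–3σ̂, * = beyond 3σ̂; sign = side of CL): 1:-C, 2:-C, 3:+B, 4:+C, 5:-B, 6:-A, 7:-C, 8:-B, 9:-B, 10:+C
Rule 3 (four of five consecutive points beyond the same 1σ limit) is satisfied at point 9.

rule 3 at point 9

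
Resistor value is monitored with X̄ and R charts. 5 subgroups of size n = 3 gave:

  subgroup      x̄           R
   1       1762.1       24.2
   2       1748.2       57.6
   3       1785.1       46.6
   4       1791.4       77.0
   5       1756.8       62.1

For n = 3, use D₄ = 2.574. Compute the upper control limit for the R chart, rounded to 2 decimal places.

R̄ = (24.2 + 57.6 + 46.6 + 77.0 + 62.1) / 5 = 267.5000 / 5 = 53.5000
UCL_R = D₄·R̄ = 2.574 × 53.5000 = 137.7090

137.71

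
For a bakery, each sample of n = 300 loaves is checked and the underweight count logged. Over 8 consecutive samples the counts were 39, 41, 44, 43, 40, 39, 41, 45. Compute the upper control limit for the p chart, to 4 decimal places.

p̄ = Σdᵢ / (k·n) = 332 / (8 × 300) = 0.13833
UCL = p̄ + 3·√(p̄(1−p̄)/n) = 0.13833 + 3 × √(0.13833×0.86167/300) = 0.13833 + 3 × 0.01993 = 0.19813

0.1981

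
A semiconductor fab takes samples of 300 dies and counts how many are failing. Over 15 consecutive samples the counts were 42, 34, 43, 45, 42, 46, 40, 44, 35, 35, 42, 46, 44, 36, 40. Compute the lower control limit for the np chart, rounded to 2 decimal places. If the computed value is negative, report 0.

23.10

p̄ = Σdᵢ / (k·n) = 614 / (15 × 300) = 0.13644
LCL = np̄ − 3·√(np̄(1−p̄)) = 40.9333 − 3 × 5.9454 = 23.0970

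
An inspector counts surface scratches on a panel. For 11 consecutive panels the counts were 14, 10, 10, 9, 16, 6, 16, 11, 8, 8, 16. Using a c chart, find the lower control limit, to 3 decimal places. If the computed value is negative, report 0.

c̄ = (14 + 10 + 10 + 9 + 16 + 6 + 16 + 11 + 8 + 8 + 16) / 11 = 124 / 11 = 11.2727
LCL = c̄ − 3√c̄ = 11.2727 − 3 × 3.3575 = 1.2003

1.200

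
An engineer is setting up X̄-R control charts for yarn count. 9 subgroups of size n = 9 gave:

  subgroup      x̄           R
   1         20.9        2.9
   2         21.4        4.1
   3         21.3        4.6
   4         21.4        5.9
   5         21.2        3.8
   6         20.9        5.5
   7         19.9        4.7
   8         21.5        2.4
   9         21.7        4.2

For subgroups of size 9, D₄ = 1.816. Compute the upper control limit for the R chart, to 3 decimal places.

R̄ = (2.9 + 4.1 + 4.6 + 5.9 + 3.8 + 5.5 + 4.7 + 2.4 + 4.2) / 9 = 38.1000 / 9 = 4.2333
UCL_R = D₄·R̄ = 1.816 × 4.2333 = 7.6877

7.688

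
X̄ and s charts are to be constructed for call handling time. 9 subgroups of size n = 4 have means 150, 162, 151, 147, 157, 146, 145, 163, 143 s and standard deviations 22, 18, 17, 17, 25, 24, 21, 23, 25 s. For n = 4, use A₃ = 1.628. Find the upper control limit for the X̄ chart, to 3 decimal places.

X̄̄ = (150 + 162 + 151 + 147 + 157 + 146 + 145 + 163 + 143) / 9 = 151.5556
s̄ = (22 + 18 + 17 + 17 + 25 + 24 + 21 + 23 + 25) / 9 = 21.3333
UCL = X̄̄ + A₃·s̄ = 151.5556 + 1.628 × 21.3333 = 186.2862

186.286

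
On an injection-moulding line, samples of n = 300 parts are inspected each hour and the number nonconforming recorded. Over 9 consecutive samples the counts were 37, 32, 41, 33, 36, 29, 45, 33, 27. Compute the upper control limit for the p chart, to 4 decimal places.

p̄ = Σdᵢ / (k·n) = 313 / (9 × 300) = 0.11593
UCL = p̄ + 3·√(p̄(1−p̄)/n) = 0.11593 + 3 × √(0.11593×0.88407/300) = 0.11593 + 3 × 0.01848 = 0.17138

0.1714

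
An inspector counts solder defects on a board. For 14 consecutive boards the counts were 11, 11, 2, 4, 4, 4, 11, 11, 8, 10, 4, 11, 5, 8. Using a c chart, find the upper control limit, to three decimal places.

c̄ = (11 + 11 + 2 + 4 + 4 + 4 + 11 + 11 + 8 + 10 + 4 + 11 + 5 + 8) / 14 = 104 / 14 = 7.4286
UCL = c̄ + 3√c̄ = 7.4286 + 3 × √7.4286 = 7.4286 + 3 × 2.7255 = 15.6052

15.605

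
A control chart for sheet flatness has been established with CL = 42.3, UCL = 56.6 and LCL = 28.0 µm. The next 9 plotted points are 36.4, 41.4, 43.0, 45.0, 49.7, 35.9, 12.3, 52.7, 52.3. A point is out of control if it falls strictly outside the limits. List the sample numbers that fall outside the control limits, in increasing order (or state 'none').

Compare each point to [28.0, 56.6]: sample 7 = 12.3 < LCL.

7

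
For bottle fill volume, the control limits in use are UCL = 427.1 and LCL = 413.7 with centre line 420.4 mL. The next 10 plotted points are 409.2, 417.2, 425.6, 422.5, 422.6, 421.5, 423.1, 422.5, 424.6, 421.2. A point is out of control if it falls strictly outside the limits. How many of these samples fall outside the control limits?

1

Compare each point to [413.7, 427.1]: sample 1 = 409.2 < LCL.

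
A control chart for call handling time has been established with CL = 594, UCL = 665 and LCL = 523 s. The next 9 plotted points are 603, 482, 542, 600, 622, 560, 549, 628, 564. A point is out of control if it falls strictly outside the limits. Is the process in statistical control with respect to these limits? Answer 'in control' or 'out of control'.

out of control

Compare each point to [523, 665]: sample 2 = 482 < LCL.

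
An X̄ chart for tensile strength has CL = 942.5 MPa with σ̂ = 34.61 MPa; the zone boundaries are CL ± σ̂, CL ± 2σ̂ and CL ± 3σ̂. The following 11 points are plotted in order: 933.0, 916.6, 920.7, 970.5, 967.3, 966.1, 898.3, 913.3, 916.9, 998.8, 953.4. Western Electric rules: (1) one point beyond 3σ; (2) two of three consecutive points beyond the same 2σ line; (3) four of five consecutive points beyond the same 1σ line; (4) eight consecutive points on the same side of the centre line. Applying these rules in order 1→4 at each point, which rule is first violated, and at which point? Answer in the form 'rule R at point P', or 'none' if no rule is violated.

none

Zone of each point (C = within 1σ̂, B = 1σ̂–2σ̂, A = 2σ̂–3σ̂, * = beyond 3σ̂; sign = side of CL): 1:-C, 2:-C, 3:-C, 4:+C, 5:+C, 6:+C, 7:-B, 8:-C, 9:-C, 10:+B, 11:+C
No rule fires across all 11 points.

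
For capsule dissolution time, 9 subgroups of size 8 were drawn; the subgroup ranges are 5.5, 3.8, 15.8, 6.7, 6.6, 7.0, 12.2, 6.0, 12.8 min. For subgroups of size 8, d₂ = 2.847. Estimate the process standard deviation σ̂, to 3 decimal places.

2.982

R̄ = (5.5 + 3.8 + 15.8 + 6.7 + 6.6 + 7.0 + 12.2 + 6.0 + 12.8) / 9 = 8.4889
σ̂ = R̄ / d₂ = 8.4889 / 2.847 = 2.9817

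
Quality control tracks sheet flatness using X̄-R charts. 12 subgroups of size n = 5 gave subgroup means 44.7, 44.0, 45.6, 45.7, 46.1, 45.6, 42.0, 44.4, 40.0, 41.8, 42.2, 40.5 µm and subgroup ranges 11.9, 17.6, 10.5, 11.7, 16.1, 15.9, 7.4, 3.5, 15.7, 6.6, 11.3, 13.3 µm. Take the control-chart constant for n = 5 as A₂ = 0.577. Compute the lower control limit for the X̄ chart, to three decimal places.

36.746

X̄̄ = (44.7 + 44.0 + 45.6 + 45.7 + 46.1 + 45.6 + 42.0 + 44.4 + 40.0 + 41.8 + 42.2 + 40.5) / 12 = 522.6000 / 12 = 43.5500
R̄ = (11.9 + 17.6 + 10.5 + 11.7 + 16.1 + 15.9 + 7.4 + 3.5 + 15.7 + 6.6 + 11.3 + 13.3) / 12 = 141.5000 / 12 = 11.7917
LCL = X̄̄ − A₂·R̄ = 43.5500 − 0.577 × 11.7917 = 36.7462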